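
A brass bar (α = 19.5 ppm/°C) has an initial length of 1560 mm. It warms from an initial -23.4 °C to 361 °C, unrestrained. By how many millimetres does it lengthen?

11.7 mm

ΔT = 361 − (-23.4) = 384.4 K.
ΔL = α·L₀·ΔT = 19.5×10⁻⁶ × 1560 mm × 384.4 K = 11.7 mm.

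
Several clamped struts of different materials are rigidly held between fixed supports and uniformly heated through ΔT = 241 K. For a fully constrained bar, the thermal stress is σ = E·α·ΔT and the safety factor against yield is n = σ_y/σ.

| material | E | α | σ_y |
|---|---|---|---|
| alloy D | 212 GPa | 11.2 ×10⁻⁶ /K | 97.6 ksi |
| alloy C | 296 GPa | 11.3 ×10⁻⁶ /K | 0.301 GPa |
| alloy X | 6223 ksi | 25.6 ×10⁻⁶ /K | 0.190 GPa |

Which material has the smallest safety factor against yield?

Converting E to GPa, α to ×10⁻⁶/K, σ_y to MPa, then σ and n for each:
  alloy D: E = 212.0, α = 11.2, σ_y = 672.9 → σ = 572 MPa, n = 1.18
  alloy C: E = 296.0, α = 11.3, σ_y = 301.0 → σ = 806 MPa, n = 0.373
  alloy X: E = 42.91, α = 25.6, σ_y = 190.0 → σ = 265 MPa, n = 0.718
Alloy C has the lowest safety factor, n = 0.373.

alloy C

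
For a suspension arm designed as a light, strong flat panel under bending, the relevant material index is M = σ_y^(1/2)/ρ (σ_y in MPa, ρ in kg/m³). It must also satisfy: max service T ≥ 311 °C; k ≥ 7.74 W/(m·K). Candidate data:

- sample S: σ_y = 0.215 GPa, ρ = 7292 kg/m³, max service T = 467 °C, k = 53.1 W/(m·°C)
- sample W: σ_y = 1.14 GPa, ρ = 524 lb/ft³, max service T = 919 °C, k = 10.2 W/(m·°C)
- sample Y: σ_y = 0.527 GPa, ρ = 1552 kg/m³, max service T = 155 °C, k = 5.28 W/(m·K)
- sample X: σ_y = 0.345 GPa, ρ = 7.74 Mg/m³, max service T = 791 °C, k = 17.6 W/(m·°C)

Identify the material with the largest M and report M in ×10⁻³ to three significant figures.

sample W, M = 4.02×10⁻³

Screen on constraints: max service T ≥ 311 °C; k ≥ 7.74 W/(m·K). Survivors: sample S, sample W, sample X.
Putting every candidate on a common basis:
  sample S: σ_y = 215.0 MPa, ρ = 7292 kg/m³
  sample W: σ_y = 1140 MPa, ρ = 8394 kg/m³
  sample X: σ_y = 345.0 MPa, ρ = 7740 kg/m³
  sample W: M = 4.02×10⁻³
  sample X: M = 2.40×10⁻³
  sample S: M = 2.01×10⁻³
Sample W has the largest M.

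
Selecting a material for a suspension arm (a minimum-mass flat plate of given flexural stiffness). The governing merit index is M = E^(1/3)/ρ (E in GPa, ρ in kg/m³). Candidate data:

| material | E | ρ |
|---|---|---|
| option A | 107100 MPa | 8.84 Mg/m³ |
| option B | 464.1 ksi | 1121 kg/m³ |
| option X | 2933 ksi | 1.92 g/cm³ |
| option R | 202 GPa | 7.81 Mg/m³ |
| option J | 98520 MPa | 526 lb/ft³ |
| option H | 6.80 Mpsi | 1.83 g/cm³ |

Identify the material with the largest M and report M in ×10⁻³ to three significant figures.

Normalizing units and computing the index:
  option A: E = 107.1 GPa, ρ = 8840 kg/m³
  option B: E = 3.200 GPa, ρ = 1121 kg/m³
  option X: E = 20.22 GPa, ρ = 1920 kg/m³
  option R: E = 202.0 GPa, ρ = 7810 kg/m³
  option J: E = 98.52 GPa, ρ = 8426 kg/m³
  option H: E = 46.88 GPa, ρ = 1830 kg/m³
  option H: M = 1.97×10⁻³
  option X: M = 1.42×10⁻³
  option B: M = 1.31×10⁻³
  option R: M = 0.751×10⁻³
  option J: M = 0.548×10⁻³
  option A: M = 0.537×10⁻³
Option H ranks first.

option H, M = 1.97×10⁻³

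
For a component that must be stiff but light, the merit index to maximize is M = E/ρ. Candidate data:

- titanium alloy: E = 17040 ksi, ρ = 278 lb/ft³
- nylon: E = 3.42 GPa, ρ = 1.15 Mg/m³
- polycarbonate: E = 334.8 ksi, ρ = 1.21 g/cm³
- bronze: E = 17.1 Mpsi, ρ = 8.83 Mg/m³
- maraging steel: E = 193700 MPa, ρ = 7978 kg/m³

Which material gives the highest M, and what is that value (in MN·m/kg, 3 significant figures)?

titanium alloy, M = 26.4 MN·m/kg

Convert each candidate to consistent units, then evaluate M:
  titanium alloy: E = 117.5 GPa, ρ = 4453 kg/m³
  nylon: E = 3.420 GPa, ρ = 1150 kg/m³
  polycarbonate: E = 2.308 GPa, ρ = 1210 kg/m³
  bronze: E = 117.9 GPa, ρ = 8830 kg/m³
  maraging steel: E = 193.7 GPa, ρ = 7978 kg/m³
  titanium alloy: M = 26.4 MN·m/kg
  maraging steel: M = 24.3 MN·m/kg
  bronze: M = 13.4 MN·m/kg
  nylon: M = 2.97 MN·m/kg
  polycarbonate: M = 1.91 MN·m/kg
Highest index: titanium alloy.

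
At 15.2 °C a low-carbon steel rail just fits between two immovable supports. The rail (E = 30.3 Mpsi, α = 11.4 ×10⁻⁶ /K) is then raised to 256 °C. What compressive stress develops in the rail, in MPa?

E = 30.3 Mpsi = 208.9 GPa.
ΔT = 240.8 K. Constrained thermal stress σ = E·α·ΔT = 208.9×10³ MPa × 11.4×10⁻⁶ × 240.8 = 573 MPa (compressive).

573 MPa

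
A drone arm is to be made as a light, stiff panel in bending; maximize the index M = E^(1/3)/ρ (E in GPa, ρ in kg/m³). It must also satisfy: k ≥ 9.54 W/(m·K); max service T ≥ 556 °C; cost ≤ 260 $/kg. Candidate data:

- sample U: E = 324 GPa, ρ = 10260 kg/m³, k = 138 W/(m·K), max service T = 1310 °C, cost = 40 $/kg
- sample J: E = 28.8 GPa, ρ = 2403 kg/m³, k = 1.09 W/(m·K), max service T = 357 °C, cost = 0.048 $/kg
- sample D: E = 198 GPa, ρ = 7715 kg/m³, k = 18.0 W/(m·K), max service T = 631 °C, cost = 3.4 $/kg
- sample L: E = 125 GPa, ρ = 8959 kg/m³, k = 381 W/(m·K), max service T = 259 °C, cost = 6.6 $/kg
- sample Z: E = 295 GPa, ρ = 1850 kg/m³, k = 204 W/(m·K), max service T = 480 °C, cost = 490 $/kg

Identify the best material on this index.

Screen on constraints: k ≥ 9.54 W/(m·K); max service T ≥ 556 °C; cost ≤ 260 $/kg. Survivors: sample U, sample D.
Computing M directly (units already consistent):
  sample D: M = 0.755×10⁻³
  sample U: M = 0.669×10⁻³
The maximum is for sample D.

sample D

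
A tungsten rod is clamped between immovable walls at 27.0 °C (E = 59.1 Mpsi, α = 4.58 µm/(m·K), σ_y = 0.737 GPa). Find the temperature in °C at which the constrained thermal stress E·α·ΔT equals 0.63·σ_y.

E = 59.1 Mpsi = 407.5 GPa.
σ_y = 0.737 GPa = 737.0 MPa.
E·α·ΔT = 464.3 MPa ⇒ ΔT = 464.3 / (407.5×10³ × 4.58×10⁻⁶) = 248.8 K.
T = 27.0 + 248.8 = 275.8 °C.

276 °C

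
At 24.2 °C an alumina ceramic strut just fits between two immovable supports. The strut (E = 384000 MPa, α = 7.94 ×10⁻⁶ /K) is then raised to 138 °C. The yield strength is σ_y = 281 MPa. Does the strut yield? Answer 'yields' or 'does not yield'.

E = 384000 MPa = 384.0 GPa.
ΔT = 113.8 K. Constrained thermal stress σ = E·α·ΔT = 384.0×10³ MPa × 7.94×10⁻⁶ × 113.8 = 347 MPa (compressive).
Compare to σ_y = 281 MPa: σ ≥ σ_y, so it yields.

yields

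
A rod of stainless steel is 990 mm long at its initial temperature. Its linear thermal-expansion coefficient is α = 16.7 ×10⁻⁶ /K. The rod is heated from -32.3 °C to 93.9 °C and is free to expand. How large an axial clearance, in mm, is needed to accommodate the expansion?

2.09 mm

ΔT = 93.9 − (-32.3) = 126.2 K.
ΔL = α·L₀·ΔT = 16.7×10⁻⁶ × 990 mm × 126.2 K = 2.09 mm.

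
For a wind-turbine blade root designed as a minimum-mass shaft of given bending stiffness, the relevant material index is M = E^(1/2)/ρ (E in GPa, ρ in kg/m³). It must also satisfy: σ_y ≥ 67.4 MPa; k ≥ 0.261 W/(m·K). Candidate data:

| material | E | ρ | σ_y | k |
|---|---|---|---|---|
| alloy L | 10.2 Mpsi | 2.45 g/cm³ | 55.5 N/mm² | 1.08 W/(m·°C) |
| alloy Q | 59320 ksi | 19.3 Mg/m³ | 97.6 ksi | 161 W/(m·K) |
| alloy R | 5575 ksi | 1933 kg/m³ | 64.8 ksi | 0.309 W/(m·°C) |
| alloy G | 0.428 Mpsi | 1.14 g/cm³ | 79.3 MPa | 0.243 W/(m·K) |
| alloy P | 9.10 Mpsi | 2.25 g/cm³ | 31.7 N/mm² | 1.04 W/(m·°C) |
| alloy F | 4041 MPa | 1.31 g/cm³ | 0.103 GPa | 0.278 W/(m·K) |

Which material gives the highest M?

alloy R

Screen on constraints: σ_y ≥ 67.4 MPa; k ≥ 0.261 W/(m·K). Survivors: alloy Q, alloy R, alloy F.
In SI units:
  alloy Q: E = 409.0 GPa, ρ = 19300 kg/m³
  alloy R: E = 38.44 GPa, ρ = 1933 kg/m³
  alloy F: E = 4.041 GPa, ρ = 1310 kg/m³
  alloy R: M = 3.21×10⁻³
  alloy F: M = 1.53×10⁻³
  alloy Q: M = 1.05×10⁻³
The maximum is for alloy R.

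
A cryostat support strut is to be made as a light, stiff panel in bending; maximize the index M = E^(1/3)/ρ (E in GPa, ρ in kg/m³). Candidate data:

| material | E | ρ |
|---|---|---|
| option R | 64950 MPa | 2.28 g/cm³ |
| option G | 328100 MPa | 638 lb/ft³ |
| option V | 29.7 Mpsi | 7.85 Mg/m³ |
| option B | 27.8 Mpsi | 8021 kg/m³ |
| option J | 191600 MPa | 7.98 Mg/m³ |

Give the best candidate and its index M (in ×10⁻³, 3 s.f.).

After converting to SI:
  option R: E = 64.95 GPa, ρ = 2280 kg/m³
  option G: E = 328.1 GPa, ρ = 10220 kg/m³
  option V: E = 204.8 GPa, ρ = 7850 kg/m³
  option B: E = 191.7 GPa, ρ = 8021 kg/m³
  option J: E = 191.6 GPa, ρ = 7980 kg/m³
  option R: M = 1.76×10⁻³
  option V: M = 0.751×10⁻³
  option J: M = 0.722×10⁻³
  option B: M = 0.719×10⁻³
  option G: M = 0.675×10⁻³
Option R has the largest M.

option R, M = 1.76×10⁻³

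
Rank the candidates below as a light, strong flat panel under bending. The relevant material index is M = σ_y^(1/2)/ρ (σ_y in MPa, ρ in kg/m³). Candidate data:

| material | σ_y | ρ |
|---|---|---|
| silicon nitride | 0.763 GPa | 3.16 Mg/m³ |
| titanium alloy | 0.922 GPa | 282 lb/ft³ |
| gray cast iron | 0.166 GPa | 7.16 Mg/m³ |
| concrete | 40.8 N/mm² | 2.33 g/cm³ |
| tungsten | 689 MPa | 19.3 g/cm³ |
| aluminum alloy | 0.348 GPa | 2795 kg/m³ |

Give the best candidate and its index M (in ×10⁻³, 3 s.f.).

Normalizing units and computing the index:
  silicon nitride: σ_y = 763.0 MPa, ρ = 3160 kg/m³
  titanium alloy: σ_y = 922.0 MPa, ρ = 4517 kg/m³
  gray cast iron: σ_y = 166.0 MPa, ρ = 7160 kg/m³
  concrete: σ_y = 40.80 MPa, ρ = 2330 kg/m³
  tungsten: σ_y = 689.0 MPa, ρ = 19300 kg/m³
  aluminum alloy: σ_y = 348.0 MPa, ρ = 2795 kg/m³
  silicon nitride: M = 8.74×10⁻³
  titanium alloy: M = 6.72×10⁻³
  aluminum alloy: M = 6.67×10⁻³
  concrete: M = 2.74×10⁻³
  gray cast iron: M = 1.80×10⁻³
  tungsten: M = 1.36×10⁻³
Silicon nitride ranks first.

silicon nitride, M = 8.74×10⁻³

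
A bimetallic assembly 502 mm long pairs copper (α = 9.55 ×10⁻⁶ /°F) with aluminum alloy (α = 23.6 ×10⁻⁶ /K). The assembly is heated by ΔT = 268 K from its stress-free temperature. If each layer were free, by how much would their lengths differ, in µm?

copper: α = 9.55×10⁻⁶/°F × 9/5 = 17.2×10⁻⁶/K.
Δα = |17.2 − 23.6|×10⁻⁶/K = 6.41×10⁻⁶/K.
ΔL_mismatch = Δα·L·ΔT = 6.41×10⁻⁶ × 502.0 mm × 268.0 K = 862 µm.

862 µm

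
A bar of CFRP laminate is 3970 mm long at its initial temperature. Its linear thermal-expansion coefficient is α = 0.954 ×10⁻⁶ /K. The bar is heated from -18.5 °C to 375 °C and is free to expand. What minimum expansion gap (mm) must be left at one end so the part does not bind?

ΔT = 375 − (-18.5) = 393.5 K.
ΔL = α·L₀·ΔT = 0.954×10⁻⁶ × 3970 mm × 393.5 K = 1.49 mm.

1.49 mm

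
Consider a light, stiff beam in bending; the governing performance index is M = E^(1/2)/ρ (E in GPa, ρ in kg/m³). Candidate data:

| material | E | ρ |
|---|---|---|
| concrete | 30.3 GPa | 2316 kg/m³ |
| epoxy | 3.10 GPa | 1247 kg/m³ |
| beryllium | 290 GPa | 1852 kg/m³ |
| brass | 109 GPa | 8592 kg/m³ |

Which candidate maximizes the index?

Computing M directly (units already consistent):
  beryllium: M = 9.20×10⁻³
  concrete: M = 2.38×10⁻³
  epoxy: M = 1.41×10⁻³
  brass: M = 1.22×10⁻³
Beryllium has the largest M.

beryllium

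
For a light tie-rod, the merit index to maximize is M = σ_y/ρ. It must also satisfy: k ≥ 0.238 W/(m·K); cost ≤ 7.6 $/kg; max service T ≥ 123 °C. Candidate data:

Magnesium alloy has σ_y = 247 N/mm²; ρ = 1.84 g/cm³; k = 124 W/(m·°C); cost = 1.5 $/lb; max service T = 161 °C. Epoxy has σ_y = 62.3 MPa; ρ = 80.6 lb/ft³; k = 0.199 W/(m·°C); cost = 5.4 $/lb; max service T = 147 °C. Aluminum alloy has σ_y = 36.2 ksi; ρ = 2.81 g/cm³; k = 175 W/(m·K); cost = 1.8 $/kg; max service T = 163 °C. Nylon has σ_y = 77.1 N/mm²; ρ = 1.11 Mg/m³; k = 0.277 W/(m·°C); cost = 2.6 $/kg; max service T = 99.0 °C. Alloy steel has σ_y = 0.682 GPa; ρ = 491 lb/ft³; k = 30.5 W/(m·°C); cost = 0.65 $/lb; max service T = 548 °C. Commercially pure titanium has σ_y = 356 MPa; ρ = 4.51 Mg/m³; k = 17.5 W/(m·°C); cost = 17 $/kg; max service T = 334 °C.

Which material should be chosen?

magnesium alloy

Screen on constraints: k ≥ 0.238 W/(m·K); cost ≤ 7.6 $/kg; max service T ≥ 123 °C. Survivors: magnesium alloy, aluminum alloy, alloy steel.
Putting every candidate on a common basis:
  magnesium alloy: σ_y = 247.0 MPa, ρ = 1840 kg/m³
  aluminum alloy: σ_y = 249.6 MPa, ρ = 2810 kg/m³
  alloy steel: σ_y = 682.0 MPa, ρ = 7865 kg/m³
  magnesium alloy: M = 134 kN·m/kg
  aluminum alloy: M = 88.8 kN·m/kg
  alloy steel: M = 86.7 kN·m/kg
The maximum is for magnesium alloy.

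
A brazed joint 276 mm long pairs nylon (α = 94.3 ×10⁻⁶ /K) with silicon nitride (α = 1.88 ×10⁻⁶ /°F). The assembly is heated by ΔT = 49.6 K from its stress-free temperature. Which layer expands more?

silicon nitride: α = 1.88×10⁻⁶/°F × 9/5 = 3.38×10⁻⁶/K.
α(nylon) = 94.3×10⁻⁶/K vs α(silicon nitride) = 3.38×10⁻⁶/K.
Higher α expands more for the same ΔT: nylon.

nylon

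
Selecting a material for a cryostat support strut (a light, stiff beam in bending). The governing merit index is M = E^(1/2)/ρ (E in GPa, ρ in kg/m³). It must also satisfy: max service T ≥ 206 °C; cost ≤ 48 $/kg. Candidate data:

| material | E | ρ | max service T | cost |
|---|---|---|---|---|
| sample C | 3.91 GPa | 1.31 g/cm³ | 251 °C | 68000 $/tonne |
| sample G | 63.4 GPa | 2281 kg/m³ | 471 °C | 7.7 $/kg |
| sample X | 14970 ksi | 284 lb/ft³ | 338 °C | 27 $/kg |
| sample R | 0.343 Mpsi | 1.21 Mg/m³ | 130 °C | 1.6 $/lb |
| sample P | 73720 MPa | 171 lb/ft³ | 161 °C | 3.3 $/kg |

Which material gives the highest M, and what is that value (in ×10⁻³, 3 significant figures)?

Screen on constraints: max service T ≥ 206 °C; cost ≤ 48 $/kg. Survivors: sample G, sample X.
After converting to SI:
  sample G: E = 63.40 GPa, ρ = 2281 kg/m³
  sample X: E = 103.2 GPa, ρ = 4549 kg/m³
  sample G: M = 3.49×10⁻³
  sample X: M = 2.23×10⁻³
Sample G ranks first.

sample G, M = 3.49×10⁻³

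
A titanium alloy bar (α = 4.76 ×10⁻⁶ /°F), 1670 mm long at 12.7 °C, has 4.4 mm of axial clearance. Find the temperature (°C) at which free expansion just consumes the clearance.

α = 4.76×10⁻⁶/°F × 9/5 = 8.57×10⁻⁶/K.
α·L₀·ΔT = 4.4 mm ⇒ ΔT = 4.4 / (8.57×10⁻⁶ × 1670.0) = 307.5 K.
T = 12.7 + 307.5 = 320.2 °C.

320 °C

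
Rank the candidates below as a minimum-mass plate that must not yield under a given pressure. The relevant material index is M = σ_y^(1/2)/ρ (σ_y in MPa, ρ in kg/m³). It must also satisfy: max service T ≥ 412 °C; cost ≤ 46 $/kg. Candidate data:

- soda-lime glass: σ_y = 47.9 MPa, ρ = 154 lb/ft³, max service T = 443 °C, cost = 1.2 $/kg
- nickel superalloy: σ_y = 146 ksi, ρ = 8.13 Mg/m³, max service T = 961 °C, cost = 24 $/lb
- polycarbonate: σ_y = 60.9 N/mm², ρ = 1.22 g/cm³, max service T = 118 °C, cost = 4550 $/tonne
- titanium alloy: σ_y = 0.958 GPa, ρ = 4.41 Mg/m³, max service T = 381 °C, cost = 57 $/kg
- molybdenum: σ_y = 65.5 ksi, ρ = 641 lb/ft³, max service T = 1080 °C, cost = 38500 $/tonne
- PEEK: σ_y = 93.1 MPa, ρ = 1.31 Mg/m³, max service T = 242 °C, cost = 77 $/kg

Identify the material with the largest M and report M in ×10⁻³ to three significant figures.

Screen on constraints: max service T ≥ 412 °C; cost ≤ 46 $/kg. Survivors: soda-lime glass, molybdenum.
In SI units:
  soda-lime glass: σ_y = 47.90 MPa, ρ = 2467 kg/m³
  molybdenum: σ_y = 451.6 MPa, ρ = 10270 kg/m³
  soda-lime glass: M = 2.81×10⁻³
  molybdenum: M = 2.07×10⁻³
Soda-lime glass ranks first.

soda-lime glass, M = 2.81×10⁻³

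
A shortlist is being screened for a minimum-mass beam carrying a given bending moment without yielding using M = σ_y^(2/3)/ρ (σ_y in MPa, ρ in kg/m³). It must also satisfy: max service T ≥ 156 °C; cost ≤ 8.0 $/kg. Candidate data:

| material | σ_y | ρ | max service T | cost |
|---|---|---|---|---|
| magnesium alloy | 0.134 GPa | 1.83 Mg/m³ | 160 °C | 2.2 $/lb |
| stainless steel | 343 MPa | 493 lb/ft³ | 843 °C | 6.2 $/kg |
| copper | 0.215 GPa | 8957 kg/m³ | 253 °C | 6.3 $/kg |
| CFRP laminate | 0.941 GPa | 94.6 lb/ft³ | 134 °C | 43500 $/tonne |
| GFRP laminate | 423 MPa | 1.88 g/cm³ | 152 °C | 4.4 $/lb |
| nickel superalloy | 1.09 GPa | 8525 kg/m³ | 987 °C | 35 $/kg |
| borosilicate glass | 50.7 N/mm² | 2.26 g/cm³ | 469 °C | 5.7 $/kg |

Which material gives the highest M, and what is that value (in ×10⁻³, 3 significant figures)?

Screen on constraints: max service T ≥ 156 °C; cost ≤ 8.0 $/kg. Survivors: magnesium alloy, stainless steel, copper, borosilicate glass.
Convert each candidate to consistent units, then evaluate M:
  magnesium alloy: σ_y = 134.0 MPa, ρ = 1830 kg/m³
  stainless steel: σ_y = 343.0 MPa, ρ = 7897 kg/m³
  copper: σ_y = 215.0 MPa, ρ = 8957 kg/m³
  borosilicate glass: σ_y = 50.70 MPa, ρ = 2260 kg/m³
  magnesium alloy: M = 14.3×10⁻³
  stainless steel: M = 6.20×10⁻³
  borosilicate glass: M = 6.06×10⁻³
  copper: M = 4.01×10⁻³
Highest index: magnesium alloy.

magnesium alloy, M = 14.3×10⁻³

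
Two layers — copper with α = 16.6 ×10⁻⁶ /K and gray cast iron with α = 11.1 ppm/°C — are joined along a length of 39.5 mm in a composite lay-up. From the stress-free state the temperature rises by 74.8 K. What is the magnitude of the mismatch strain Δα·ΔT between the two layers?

4.11×10⁻⁴

Δα = |16.6 − 11.1|×10⁻⁶/K = 5.50×10⁻⁶/K.
Mismatch strain = Δα·ΔT = 5.50×10⁻⁶ × 74.8 = 4.11×10⁻⁴.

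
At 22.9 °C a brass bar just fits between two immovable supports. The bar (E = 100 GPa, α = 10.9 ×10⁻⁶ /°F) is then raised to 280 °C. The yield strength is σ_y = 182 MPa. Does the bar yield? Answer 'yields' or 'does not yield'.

α = 10.9×10⁻⁶/°F × 9/5 = 19.6×10⁻⁶/K.
ΔT = 257.1 K. Constrained thermal stress σ = E·α·ΔT = 100.0×10³ MPa × 19.6×10⁻⁶ × 257.1 = 504 MPa (compressive).
Compare to σ_y = 182 MPa: σ ≥ σ_y, so it yields.

yields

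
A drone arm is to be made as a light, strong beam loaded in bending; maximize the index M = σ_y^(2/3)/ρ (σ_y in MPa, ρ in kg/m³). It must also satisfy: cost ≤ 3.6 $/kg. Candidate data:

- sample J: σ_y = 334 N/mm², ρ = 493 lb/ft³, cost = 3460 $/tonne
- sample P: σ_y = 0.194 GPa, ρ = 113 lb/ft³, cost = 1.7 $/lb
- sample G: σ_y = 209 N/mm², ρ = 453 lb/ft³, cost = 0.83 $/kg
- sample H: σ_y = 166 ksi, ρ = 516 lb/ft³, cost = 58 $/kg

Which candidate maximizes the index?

sample J

Screen on constraints: cost ≤ 3.6 $/kg. Survivors: sample J, sample G.
After converting to SI:
  sample J: σ_y = 334.0 MPa, ρ = 7897 kg/m³
  sample G: σ_y = 209.0 MPa, ρ = 7256 kg/m³
  sample J: M = 6.10×10⁻³
  sample G: M = 4.85×10⁻³
Sample J has the largest M.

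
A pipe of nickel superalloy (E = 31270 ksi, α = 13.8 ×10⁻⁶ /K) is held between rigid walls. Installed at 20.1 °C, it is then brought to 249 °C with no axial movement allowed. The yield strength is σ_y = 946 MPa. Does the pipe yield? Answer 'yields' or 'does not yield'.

E = 31270 ksi = 215.6 GPa.
ΔT = 228.9 K. Constrained thermal stress σ = E·α·ΔT = 215.6×10³ MPa × 13.8×10⁻⁶ × 228.9 = 681 MPa (compressive).
Compare to σ_y = 946 MPa: σ < σ_y, so it does not yield.

does not yield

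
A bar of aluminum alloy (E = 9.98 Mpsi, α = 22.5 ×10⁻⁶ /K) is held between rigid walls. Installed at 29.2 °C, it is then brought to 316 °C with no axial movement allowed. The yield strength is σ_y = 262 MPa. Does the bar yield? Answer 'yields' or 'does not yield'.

E = 9.98 Mpsi = 68.81 GPa.
ΔT = 286.8 K. Constrained thermal stress σ = E·α·ΔT = 68.81×10³ MPa × 22.5×10⁻⁶ × 286.8 = 444 MPa (compressive).
Compare to σ_y = 262 MPa: σ ≥ σ_y, so it yields.

yields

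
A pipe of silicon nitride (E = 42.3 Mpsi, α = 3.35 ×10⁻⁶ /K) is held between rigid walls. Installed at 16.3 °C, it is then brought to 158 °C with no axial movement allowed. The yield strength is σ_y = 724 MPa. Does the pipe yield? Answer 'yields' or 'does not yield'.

E = 42.3 Mpsi = 291.6 GPa.
ΔT = 141.7 K. Constrained thermal stress σ = E·α·ΔT = 291.6×10³ MPa × 3.35×10⁻⁶ × 141.7 = 138 MPa (compressive).
Compare to σ_y = 724 MPa: σ < σ_y, so it does not yield.

does not yield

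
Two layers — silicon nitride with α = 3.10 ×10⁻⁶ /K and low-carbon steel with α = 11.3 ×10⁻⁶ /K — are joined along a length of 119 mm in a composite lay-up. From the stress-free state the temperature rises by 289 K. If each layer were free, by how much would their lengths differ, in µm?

Δα = |3.10 − 11.3|×10⁻⁶/K = 8.20×10⁻⁶/K.
ΔL_mismatch = Δα·L·ΔT = 8.20×10⁻⁶ × 119.0 mm × 289.0 K = 282 µm.

282 µm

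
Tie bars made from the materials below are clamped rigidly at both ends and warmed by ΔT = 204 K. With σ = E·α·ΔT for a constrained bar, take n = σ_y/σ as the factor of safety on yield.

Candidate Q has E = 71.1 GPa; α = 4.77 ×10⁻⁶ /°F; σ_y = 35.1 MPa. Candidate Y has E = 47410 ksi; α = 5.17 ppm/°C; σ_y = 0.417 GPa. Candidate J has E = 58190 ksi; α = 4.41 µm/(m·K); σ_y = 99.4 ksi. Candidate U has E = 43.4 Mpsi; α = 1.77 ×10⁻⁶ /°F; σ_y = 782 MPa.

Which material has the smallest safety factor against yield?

candidate Q

In consistent units (E in GPa, α in ×10⁻⁶/K, σ_y in MPa):
  candidate Q: E = 71.10, α = 8.59, σ_y = 35.10 → σ = 125 MPa, n = 0.282
  candidate Y: E = 326.9, α = 5.17, σ_y = 417.0 → σ = 345 MPa, n = 1.21
  candidate J: E = 401.2, α = 4.41, σ_y = 685.3 → σ = 361 MPa, n = 1.90
  candidate U: E = 299.2, α = 3.19, σ_y = 782.0 → σ = 194 MPa, n = 4.02
The minimum is candidate Q at n = 0.282.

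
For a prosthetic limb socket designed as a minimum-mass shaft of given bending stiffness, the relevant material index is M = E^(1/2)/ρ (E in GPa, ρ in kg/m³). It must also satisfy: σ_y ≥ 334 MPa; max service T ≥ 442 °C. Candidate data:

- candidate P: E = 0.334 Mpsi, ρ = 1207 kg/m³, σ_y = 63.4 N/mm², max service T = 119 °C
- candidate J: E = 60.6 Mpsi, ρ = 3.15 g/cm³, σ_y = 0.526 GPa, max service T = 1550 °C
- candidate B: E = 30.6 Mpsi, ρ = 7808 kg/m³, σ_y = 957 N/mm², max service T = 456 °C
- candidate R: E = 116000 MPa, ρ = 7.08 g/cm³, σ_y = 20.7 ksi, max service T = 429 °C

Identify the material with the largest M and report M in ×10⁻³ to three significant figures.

Screen on constraints: σ_y ≥ 334 MPa; max service T ≥ 442 °C. Survivors: candidate J, candidate B.
After converting to SI:
  candidate J: E = 417.8 GPa, ρ = 3150 kg/m³
  candidate B: E = 211.0 GPa, ρ = 7808 kg/m³
  candidate J: M = 6.49×10⁻³
  candidate B: M = 1.86×10⁻³
Candidate J ranks first.

candidate J, M = 6.49×10⁻³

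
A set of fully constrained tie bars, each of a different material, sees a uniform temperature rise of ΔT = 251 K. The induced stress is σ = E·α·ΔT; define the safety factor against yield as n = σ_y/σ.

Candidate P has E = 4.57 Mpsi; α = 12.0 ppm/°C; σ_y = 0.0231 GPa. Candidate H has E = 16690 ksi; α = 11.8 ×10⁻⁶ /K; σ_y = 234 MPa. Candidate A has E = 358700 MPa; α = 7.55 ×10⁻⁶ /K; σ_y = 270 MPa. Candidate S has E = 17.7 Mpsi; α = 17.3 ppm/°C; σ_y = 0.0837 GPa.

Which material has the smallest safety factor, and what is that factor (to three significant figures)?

candidate S, n = 0.158

In consistent units (E in GPa, α in ×10⁻⁶/K, σ_y in MPa):
  candidate P: E = 31.51, α = 12.0, σ_y = 23.10 → σ = 94.9 MPa, n = 0.243
  candidate H: E = 115.1, α = 11.8, σ_y = 234.0 → σ = 341 MPa, n = 0.687
  candidate A: E = 358.7, α = 7.55, σ_y = 270.0 → σ = 680 MPa, n = 0.397
  candidate S: E = 122.0, α = 17.3, σ_y = 83.70 → σ = 530 MPa, n = 0.158
The minimum is candidate S at n = 0.158.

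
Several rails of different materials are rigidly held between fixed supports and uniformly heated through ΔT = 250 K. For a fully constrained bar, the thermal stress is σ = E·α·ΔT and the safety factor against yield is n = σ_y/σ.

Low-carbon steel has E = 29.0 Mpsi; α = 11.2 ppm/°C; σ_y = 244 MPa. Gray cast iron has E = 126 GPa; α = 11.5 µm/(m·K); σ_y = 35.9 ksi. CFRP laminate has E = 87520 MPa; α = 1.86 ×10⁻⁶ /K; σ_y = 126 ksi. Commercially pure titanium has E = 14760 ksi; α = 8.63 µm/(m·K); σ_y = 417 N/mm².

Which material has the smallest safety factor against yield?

low-carbon steel

With everything in SI (GPa, ×10⁻⁶/K, MPa):
  low-carbon steel: E = 199.9, α = 11.2, σ_y = 244.0 → σ = 560 MPa, n = 0.436
  gray cast iron: E = 126.0, α = 11.5, σ_y = 247.5 → σ = 362 MPa, n = 0.683
  CFRP laminate: E = 87.52, α = 1.86, σ_y = 868.7 → σ = 40.7 MPa, n = 21.3
  commercially pure titanium: E = 101.8, α = 8.63, σ_y = 417.0 → σ = 220 MPa, n = 1.90
Smallest n: low-carbon steel with n = 0.436.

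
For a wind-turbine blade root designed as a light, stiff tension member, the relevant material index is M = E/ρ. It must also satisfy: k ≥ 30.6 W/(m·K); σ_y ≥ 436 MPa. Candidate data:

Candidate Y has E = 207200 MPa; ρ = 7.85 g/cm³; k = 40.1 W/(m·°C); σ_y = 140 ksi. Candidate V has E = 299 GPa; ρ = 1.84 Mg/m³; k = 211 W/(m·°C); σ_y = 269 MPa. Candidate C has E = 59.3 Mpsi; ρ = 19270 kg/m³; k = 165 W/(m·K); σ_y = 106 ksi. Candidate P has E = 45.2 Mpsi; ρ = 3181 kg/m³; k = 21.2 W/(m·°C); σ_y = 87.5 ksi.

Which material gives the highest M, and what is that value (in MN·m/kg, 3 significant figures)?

Screen on constraints: k ≥ 30.6 W/(m·K); σ_y ≥ 436 MPa. Survivors: candidate Y, candidate C.
Convert each candidate to consistent units, then evaluate M:
  candidate Y: E = 207.2 GPa, ρ = 7850 kg/m³
  candidate C: E = 408.9 GPa, ρ = 19270 kg/m³
  candidate Y: M = 26.4 MN·m/kg
  candidate C: M = 21.2 MN·m/kg
Highest index: candidate Y.

candidate Y, M = 26.4 MN·m/kg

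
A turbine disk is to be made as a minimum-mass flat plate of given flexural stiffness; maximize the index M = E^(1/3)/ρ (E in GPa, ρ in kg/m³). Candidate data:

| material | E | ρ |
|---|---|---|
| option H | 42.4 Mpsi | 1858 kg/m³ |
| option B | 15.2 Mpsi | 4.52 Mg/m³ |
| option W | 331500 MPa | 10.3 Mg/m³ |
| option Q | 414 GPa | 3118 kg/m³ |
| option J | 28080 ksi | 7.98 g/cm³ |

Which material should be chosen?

Convert each candidate to consistent units, then evaluate M:
  option H: E = 292.3 GPa, ρ = 1858 kg/m³
  option B: E = 104.8 GPa, ρ = 4520 kg/m³
  option W: E = 331.5 GPa, ρ = 10300 kg/m³
  option Q: E = 414.0 GPa, ρ = 3118 kg/m³
  option J: E = 193.6 GPa, ρ = 7980 kg/m³
  option H: M = 3.57×10⁻³
  option Q: M = 2.39×10⁻³
  option B: M = 1.04×10⁻³
  option J: M = 0.725×10⁻³
  option W: M = 0.672×10⁻³
Highest index: option H.

option H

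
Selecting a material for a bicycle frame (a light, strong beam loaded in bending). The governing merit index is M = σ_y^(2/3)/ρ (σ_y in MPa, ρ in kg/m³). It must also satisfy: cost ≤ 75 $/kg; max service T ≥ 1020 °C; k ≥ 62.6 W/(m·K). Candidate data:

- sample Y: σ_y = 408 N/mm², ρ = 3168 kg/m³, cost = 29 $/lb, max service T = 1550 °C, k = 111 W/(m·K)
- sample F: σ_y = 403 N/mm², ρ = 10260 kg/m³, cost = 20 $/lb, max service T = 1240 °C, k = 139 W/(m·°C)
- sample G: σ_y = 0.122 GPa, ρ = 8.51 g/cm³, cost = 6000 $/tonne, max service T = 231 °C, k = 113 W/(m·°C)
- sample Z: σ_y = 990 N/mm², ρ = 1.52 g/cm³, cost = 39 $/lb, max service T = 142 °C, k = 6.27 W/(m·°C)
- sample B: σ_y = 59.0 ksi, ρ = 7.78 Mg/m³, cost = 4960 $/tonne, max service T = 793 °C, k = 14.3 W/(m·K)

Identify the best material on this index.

Screen on constraints: cost ≤ 75 $/kg; max service T ≥ 1020 °C; k ≥ 62.6 W/(m·K). Survivors: sample Y, sample F.
In SI units:
  sample Y: σ_y = 408.0 MPa, ρ = 3168 kg/m³
  sample F: σ_y = 403.0 MPa, ρ = 10260 kg/m³
  sample Y: M = 17.4×10⁻³
  sample F: M = 5.32×10⁻³
Highest index: sample Y.

sample Y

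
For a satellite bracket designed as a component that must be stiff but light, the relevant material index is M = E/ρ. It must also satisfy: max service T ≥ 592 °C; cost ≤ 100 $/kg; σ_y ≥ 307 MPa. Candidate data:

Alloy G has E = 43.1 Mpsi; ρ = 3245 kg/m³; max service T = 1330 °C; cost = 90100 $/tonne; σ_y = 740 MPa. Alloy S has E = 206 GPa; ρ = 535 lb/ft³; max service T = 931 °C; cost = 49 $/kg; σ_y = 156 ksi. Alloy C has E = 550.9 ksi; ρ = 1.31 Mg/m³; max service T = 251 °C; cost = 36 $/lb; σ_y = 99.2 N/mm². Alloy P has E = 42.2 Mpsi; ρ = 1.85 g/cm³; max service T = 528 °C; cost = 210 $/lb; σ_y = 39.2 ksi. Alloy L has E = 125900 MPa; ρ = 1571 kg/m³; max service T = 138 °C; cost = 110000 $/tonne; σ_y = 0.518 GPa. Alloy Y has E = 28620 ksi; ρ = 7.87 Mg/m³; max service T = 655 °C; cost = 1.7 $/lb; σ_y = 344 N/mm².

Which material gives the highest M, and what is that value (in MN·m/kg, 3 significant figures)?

Screen on constraints: max service T ≥ 592 °C; cost ≤ 100 $/kg; σ_y ≥ 307 MPa. Survivors: alloy G, alloy S, alloy Y.
Convert each candidate to consistent units, then evaluate M:
  alloy G: E = 297.2 GPa, ρ = 3245 kg/m³
  alloy S: E = 206.0 GPa, ρ = 8570 kg/m³
  alloy Y: E = 197.3 GPa, ρ = 7870 kg/m³
  alloy G: M = 91.6 MN·m/kg
  alloy Y: M = 25.1 MN·m/kg
  alloy S: M = 24.0 MN·m/kg
Highest index: alloy G.

alloy G, M = 91.6 MN·m/kg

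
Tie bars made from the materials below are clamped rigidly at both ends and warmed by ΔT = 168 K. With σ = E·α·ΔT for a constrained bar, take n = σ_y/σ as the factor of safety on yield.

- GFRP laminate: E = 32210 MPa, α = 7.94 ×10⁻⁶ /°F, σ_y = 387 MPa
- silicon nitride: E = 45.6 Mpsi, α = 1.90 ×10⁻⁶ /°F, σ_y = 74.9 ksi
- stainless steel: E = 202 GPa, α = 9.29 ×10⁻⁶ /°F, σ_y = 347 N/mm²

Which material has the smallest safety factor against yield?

stainless steel

Converting E to GPa, α to ×10⁻⁶/K, σ_y to MPa, then σ and n for each:
  GFRP laminate: E = 32.21, α = 14.3, σ_y = 387.0 → σ = 77.3 MPa, n = 5.00
  silicon nitride: E = 314.4, α = 3.42, σ_y = 516.4 → σ = 181 MPa, n = 2.86
  stainless steel: E = 202.0, α = 16.7, σ_y = 347.0 → σ = 567 MPa, n = 0.611
Stainless steel has the lowest safety factor, n = 0.611.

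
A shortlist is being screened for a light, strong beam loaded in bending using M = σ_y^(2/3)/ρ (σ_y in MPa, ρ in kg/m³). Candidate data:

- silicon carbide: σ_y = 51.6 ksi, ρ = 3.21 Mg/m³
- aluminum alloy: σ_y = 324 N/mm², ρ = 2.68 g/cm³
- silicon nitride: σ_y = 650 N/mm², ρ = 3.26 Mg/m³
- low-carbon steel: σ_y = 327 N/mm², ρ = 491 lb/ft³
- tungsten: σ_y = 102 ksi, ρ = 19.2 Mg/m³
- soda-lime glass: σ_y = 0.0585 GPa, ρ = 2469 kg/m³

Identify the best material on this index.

silicon nitride

In SI units:
  silicon carbide: σ_y = 355.8 MPa, ρ = 3210 kg/m³
  aluminum alloy: σ_y = 324.0 MPa, ρ = 2680 kg/m³
  silicon nitride: σ_y = 650.0 MPa, ρ = 3260 kg/m³
  low-carbon steel: σ_y = 327.0 MPa, ρ = 7865 kg/m³
  tungsten: σ_y = 703.3 MPa, ρ = 19200 kg/m³
  soda-lime glass: σ_y = 58.50 MPa, ρ = 2469 kg/m³
  silicon nitride: M = 23.0×10⁻³
  aluminum alloy: M = 17.6×10⁻³
  silicon carbide: M = 15.6×10⁻³
  soda-lime glass: M = 6.10×10⁻³
  low-carbon steel: M = 6.03×10⁻³
  tungsten: M = 4.12×10⁻³
Silicon nitride ranks first.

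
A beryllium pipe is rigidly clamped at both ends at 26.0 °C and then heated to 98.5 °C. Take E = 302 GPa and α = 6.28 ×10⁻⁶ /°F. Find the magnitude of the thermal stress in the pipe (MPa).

α = 6.28×10⁻⁶/°F × 9/5 = 11.3×10⁻⁶/K.
ΔT = 72.50 K. Constrained thermal stress σ = E·α·ΔT = 302.0×10³ MPa × 11.3×10⁻⁶ × 72.50 = 248 MPa (compressive).

248 MPa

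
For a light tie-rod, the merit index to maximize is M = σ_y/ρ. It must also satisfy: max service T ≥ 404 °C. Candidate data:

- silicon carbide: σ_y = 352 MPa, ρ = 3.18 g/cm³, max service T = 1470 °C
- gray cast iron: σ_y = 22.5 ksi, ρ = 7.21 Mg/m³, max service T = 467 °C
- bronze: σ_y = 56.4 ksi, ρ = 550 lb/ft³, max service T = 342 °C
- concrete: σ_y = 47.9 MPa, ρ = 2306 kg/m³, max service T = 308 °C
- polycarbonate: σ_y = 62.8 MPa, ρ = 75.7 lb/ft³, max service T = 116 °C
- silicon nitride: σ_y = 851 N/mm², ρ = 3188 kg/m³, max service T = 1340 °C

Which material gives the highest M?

silicon nitride

Screen on constraints: max service T ≥ 404 °C. Survivors: silicon carbide, gray cast iron, silicon nitride.
Putting every candidate on a common basis:
  silicon carbide: σ_y = 352.0 MPa, ρ = 3180 kg/m³
  gray cast iron: σ_y = 155.1 MPa, ρ = 7210 kg/m³
  silicon nitride: σ_y = 851.0 MPa, ρ = 3188 kg/m³
  silicon nitride: M = 267 kN·m/kg
  silicon carbide: M = 111 kN·m/kg
  gray cast iron: M = 21.5 kN·m/kg
Highest index: silicon nitride.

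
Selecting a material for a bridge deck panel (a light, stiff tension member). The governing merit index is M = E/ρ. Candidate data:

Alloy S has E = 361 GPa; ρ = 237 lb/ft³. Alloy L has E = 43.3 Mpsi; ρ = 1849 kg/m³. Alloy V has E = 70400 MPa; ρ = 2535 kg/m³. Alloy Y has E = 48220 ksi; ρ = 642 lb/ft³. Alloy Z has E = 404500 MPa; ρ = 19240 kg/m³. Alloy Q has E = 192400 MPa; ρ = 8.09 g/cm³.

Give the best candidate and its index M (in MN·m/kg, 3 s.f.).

alloy L, M = 161 MN·m/kg

Convert each candidate to consistent units, then evaluate M:
  alloy S: E = 361.0 GPa, ρ = 3796 kg/m³
  alloy L: E = 298.5 GPa, ρ = 1849 kg/m³
  alloy V: E = 70.40 GPa, ρ = 2535 kg/m³
  alloy Y: E = 332.5 GPa, ρ = 10280 kg/m³
  alloy Z: E = 404.5 GPa, ρ = 19240 kg/m³
  alloy Q: E = 192.4 GPa, ρ = 8090 kg/m³
  alloy L: M = 161 MN·m/kg
  alloy S: M = 95.1 MN·m/kg
  alloy Y: M = 32.3 MN·m/kg
  alloy V: M = 27.8 MN·m/kg
  alloy Q: M = 23.8 MN·m/kg
  alloy Z: M = 21.0 MN·m/kg
Alloy L has the largest M.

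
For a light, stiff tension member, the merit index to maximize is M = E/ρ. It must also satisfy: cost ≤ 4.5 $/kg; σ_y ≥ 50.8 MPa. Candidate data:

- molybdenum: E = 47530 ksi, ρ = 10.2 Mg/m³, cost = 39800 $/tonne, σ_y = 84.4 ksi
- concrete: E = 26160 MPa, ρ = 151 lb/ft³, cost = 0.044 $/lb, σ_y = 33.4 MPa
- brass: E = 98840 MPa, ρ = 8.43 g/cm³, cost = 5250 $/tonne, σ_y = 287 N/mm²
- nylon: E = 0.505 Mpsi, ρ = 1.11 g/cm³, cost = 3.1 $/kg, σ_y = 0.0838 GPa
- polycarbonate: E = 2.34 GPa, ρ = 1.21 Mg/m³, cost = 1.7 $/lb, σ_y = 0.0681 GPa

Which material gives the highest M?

Screen on constraints: cost ≤ 4.5 $/kg; σ_y ≥ 50.8 MPa. Survivors: nylon, polycarbonate.
In SI units:
  nylon: E = 3.482 GPa, ρ = 1110 kg/m³
  polycarbonate: E = 2.340 GPa, ρ = 1210 kg/m³
  nylon: M = 3.14 MN·m/kg
  polycarbonate: M = 1.93 MN·m/kg
The maximum is for nylon.

nylon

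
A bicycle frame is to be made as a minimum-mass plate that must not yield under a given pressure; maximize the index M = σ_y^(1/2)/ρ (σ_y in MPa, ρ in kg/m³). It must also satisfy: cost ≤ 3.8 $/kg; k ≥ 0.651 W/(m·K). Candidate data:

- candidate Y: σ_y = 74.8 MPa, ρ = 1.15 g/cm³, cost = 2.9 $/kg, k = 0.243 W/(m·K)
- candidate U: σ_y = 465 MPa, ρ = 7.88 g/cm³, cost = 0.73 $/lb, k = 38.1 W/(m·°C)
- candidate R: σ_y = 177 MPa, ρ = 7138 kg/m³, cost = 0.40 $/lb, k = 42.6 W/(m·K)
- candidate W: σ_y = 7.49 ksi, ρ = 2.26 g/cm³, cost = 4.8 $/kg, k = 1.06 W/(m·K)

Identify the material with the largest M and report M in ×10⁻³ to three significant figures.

candidate U, M = 2.74×10⁻³

Screen on constraints: cost ≤ 3.8 $/kg; k ≥ 0.651 W/(m·K). Survivors: candidate U, candidate R.
Normalizing units and computing the index:
  candidate U: σ_y = 465.0 MPa, ρ = 7880 kg/m³
  candidate R: σ_y = 177.0 MPa, ρ = 7138 kg/m³
  candidate U: M = 2.74×10⁻³
  candidate R: M = 1.86×10⁻³
Candidate U has the largest M.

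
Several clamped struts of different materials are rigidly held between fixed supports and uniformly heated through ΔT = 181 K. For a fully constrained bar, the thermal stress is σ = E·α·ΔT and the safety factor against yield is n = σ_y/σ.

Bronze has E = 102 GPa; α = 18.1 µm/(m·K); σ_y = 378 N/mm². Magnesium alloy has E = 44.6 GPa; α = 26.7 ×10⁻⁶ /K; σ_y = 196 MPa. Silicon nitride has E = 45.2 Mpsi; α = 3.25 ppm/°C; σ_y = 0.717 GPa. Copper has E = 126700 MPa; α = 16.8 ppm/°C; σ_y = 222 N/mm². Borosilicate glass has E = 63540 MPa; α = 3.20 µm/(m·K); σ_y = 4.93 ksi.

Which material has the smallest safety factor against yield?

Converting E to GPa, α to ×10⁻⁶/K, σ_y to MPa, then σ and n for each:
  bronze: E = 102.0, α = 18.1, σ_y = 378.0 → σ = 334 MPa, n = 1.13
  magnesium alloy: E = 44.60, α = 26.7, σ_y = 196.0 → σ = 216 MPa, n = 0.909
  silicon nitride: E = 311.6, α = 3.25, σ_y = 717.0 → σ = 183 MPa, n = 3.91
  copper: E = 126.7, α = 16.8, σ_y = 222.0 → σ = 385 MPa, n = 0.576
  borosilicate glass: E = 63.54, α = 3.20, σ_y = 33.99 → σ = 36.8 MPa, n = 0.924
The minimum is copper at n = 0.576.

copper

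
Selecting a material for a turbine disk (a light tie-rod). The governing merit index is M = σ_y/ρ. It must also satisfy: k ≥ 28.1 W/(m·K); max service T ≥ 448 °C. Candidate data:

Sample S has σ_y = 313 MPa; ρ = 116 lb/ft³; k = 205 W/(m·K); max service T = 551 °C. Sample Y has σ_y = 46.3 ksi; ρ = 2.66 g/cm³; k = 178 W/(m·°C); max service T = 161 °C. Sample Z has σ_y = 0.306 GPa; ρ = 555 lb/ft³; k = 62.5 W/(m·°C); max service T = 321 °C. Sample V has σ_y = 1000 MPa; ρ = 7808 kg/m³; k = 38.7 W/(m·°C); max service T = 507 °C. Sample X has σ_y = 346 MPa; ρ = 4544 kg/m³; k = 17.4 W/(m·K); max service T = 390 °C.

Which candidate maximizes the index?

sample S

Screen on constraints: k ≥ 28.1 W/(m·K); max service T ≥ 448 °C. Survivors: sample S, sample V.
In SI units:
  sample S: σ_y = 313.0 MPa, ρ = 1858 kg/m³
  sample V: σ_y = 1000 MPa, ρ = 7808 kg/m³
  sample S: M = 168 kN·m/kg
  sample V: M = 128 kN·m/kg
Sample S ranks first.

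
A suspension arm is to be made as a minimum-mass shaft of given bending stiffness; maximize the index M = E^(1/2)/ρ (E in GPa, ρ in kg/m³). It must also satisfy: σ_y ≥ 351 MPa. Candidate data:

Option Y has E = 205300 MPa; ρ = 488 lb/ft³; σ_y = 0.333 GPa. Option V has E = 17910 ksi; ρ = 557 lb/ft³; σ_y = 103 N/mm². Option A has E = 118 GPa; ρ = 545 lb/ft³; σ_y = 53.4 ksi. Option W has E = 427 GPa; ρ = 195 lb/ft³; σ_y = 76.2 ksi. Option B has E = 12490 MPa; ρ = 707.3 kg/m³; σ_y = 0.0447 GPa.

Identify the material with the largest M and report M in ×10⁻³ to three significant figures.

option W, M = 6.62×10⁻³

Screen on constraints: σ_y ≥ 351 MPa. Survivors: option A, option W.
Normalizing units and computing the index:
  option A: E = 118.0 GPa, ρ = 8730 kg/m³
  option W: E = 427.0 GPa, ρ = 3124 kg/m³
  option W: M = 6.62×10⁻³
  option A: M = 1.24×10⁻³
Highest index: option W.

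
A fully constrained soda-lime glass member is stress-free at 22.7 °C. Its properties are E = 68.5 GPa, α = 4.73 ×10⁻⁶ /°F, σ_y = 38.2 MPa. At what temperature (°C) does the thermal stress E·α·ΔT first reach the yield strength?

α = 4.73×10⁻⁶/°F × 9/5 = 8.51×10⁻⁶/K.
E·α·ΔT = 38.20 MPa ⇒ ΔT = 38.20 / (68.50×10³ × 8.51×10⁻⁶) = 65.50 K.
T = 22.7 + 65.50 = 88.20 °C.

88.2 °C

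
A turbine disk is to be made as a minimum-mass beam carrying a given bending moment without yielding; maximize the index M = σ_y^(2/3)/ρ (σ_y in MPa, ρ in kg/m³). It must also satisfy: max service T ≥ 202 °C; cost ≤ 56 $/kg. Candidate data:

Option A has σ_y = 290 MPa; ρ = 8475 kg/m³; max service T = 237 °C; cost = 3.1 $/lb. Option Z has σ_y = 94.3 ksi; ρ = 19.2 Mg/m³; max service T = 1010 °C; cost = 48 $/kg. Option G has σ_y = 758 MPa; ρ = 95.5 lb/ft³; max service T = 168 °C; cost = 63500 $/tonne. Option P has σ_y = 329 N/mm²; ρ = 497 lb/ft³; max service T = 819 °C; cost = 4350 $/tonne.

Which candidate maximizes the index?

option P

Screen on constraints: max service T ≥ 202 °C; cost ≤ 56 $/kg. Survivors: option A, option Z, option P.
After converting to SI:
  option A: σ_y = 290.0 MPa, ρ = 8475 kg/m³
  option Z: σ_y = 650.2 MPa, ρ = 19200 kg/m³
  option P: σ_y = 329.0 MPa, ρ = 7961 kg/m³
  option P: M = 5.99×10⁻³
  option A: M = 5.17×10⁻³
  option Z: M = 3.91×10⁻³
The maximum is for option P.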